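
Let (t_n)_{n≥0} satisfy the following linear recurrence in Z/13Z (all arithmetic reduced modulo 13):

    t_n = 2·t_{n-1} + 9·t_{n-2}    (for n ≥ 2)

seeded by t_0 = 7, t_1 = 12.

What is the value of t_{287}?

7

t_2 = 2·12 + 9·7 = 9
t_3 = 2·9 + 9·12 = 9
t_4 = 2·9 + 9·9 = 8
t_5 = 2·8 + 9·9 = 6
t_6 = 2·6 + 9·8 = 6
t_7 = 2·6 + 9·6 = 1
t_8 = 2·1 + 9·6 = 4
t_9 = 2·4 + 9·1 = 4
t_10 = 2·4 + 9·4 = 5
t_11 = 2·5 + 9·4 = 7
t_12 = 2·7 + 9·5 = 7
t_13 = 2·7 + 9·7 = 12
(t_12, t_13) = (7, 12) = (t_0, t_1), so the sequence has period 12.
287 ≡ 11 (mod 12), hence t_287 = t_11 = 7.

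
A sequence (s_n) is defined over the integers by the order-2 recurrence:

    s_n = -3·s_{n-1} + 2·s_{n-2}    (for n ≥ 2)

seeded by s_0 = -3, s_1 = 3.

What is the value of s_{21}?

436395871947

s_2 = -3·3 + 2·-3 = -15
s_3 = -3·-15 + 2·3 = 51
s_4 = -3·51 + 2·-15 = -183
s_5 = -3·-183 + 2·51 = 651
s_6 = -3·651 + 2·-183 = -2319
s_7 = -3·-2319 + 2·651 = 8259
s_8 = -3·8259 + 2·-2319 = -29415
s_9 = -3·-29415 + 2·8259 = 104763
s_10 = -3·104763 + 2·-29415 = -373119
s_11 = -3·-373119 + 2·104763 = 1328883
s_12 = -3·1328883 + 2·-373119 = -4732887
s_13 = -3·-4732887 + 2·1328883 = 16856427
s_14 = -3·16856427 + 2·-4732887 = -60035055
s_15 = -3·-60035055 + 2·16856427 = 213818019
s_16 = -3·213818019 + 2·-60035055 = -761524167
s_17 = -3·-761524167 + 2·213818019 = 2712208539
s_18 = -3·2712208539 + 2·-761524167 = -9659673951
s_19 = -3·-9659673951 + 2·2712208539 = 34403438931
s_20 = -3·34403438931 + 2·-9659673951 = -122529664695
s_21 = -3·-122529664695 + 2·34403438931 = 436395871947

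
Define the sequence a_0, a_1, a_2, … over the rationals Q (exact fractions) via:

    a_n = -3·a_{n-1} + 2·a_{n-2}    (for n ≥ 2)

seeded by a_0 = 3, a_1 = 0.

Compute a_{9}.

a_2 = -3·0 + 2·3 = 6
a_3 = -3·6 + 2·0 = -18
a_4 = -3·-18 + 2·6 = 66
a_5 = -3·66 + 2·-18 = -234
a_6 = -3·-234 + 2·66 = 834
a_7 = -3·834 + 2·-234 = -2970
a_8 = -3·-2970 + 2·834 = 10578
a_9 = -3·10578 + 2·-2970 = -37674

-37674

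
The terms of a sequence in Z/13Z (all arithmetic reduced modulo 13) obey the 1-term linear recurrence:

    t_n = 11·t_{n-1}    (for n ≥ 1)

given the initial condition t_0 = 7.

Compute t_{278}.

t_1 = 11·7 = 12
t_2 = 11·12 = 2
t_3 = 11·2 = 9
t_4 = 11·9 = 8
t_5 = 11·8 = 10
t_6 = 11·10 = 6
t_7 = 11·6 = 1
t_8 = 11·1 = 11
t_9 = 11·11 = 4
t_10 = 11·4 = 5
t_11 = 11·5 = 3
t_12 = 11·3 = 7
(t_12) = (7) = (t_0), so the sequence has period 12.
278 ≡ 2 (mod 12), hence t_278 = t_2 = 2.

2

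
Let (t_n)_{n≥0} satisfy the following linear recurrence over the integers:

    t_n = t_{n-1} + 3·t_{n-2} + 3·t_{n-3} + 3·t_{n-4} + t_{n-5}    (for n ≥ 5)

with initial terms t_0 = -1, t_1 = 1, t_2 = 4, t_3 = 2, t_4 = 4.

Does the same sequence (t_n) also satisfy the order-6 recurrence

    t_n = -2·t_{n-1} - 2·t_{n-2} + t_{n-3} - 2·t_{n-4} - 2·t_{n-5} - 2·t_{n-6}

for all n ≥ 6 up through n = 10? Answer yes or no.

no

Terms t_0..t_10: -1, 1, 4, 2, 4, 24, 55, 149, 400, 1088, 2924
n=6: candidate gives -62, actual t_6 = 55 ✗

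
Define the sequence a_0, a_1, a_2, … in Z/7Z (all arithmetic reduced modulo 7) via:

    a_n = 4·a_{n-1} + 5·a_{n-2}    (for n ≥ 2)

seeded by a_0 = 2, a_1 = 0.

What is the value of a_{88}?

a_2 = 4·0 + 5·2 = 3
a_3 = 4·3 + 5·0 = 5
a_4 = 4·5 + 5·3 = 0
a_5 = 4·0 + 5·5 = 4
a_6 = 4·4 + 5·0 = 2
a_7 = 4·2 + 5·4 = 0
(a_6, a_7) = (2, 0) = (a_0, a_1), so the sequence has period 6.
88 ≡ 4 (mod 6), hence a_88 = a_4 = 0.

0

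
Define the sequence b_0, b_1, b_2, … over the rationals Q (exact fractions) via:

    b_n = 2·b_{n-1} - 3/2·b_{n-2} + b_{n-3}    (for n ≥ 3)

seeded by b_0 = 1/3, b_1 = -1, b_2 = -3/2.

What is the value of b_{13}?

-7991/192

b_3 = 2·-3/2 + -3/2·-1 + 1·1/3 = -7/6
b_4 = 2·-7/6 + -3/2·-3/2 + 1·-1 = -13/12
b_5 = 2·-13/12 + -3/2·-7/6 + 1·-3/2 = -23/12
b_6 = 2·-23/12 + -3/2·-13/12 + 1·-7/6 = -27/8
b_7 = 2·-27/8 + -3/2·-23/12 + 1·-13/12 = -119/24
b_8 = 2·-119/24 + -3/2·-27/8 + 1·-23/12 = -325/48
b_9 = 2·-325/48 + -3/2·-119/24 + 1·-27/8 = -455/48
b_10 = 2·-455/48 + -3/2·-325/48 + 1·-119/24 = -1321/96
b_11 = 2·-1321/96 + -3/2·-455/48 + 1·-325/48 = -1927/96
b_12 = 2·-1927/96 + -3/2·-1321/96 + 1·-455/48 = -1855/64
b_13 = 2·-1855/64 + -3/2·-1927/96 + 1·-1321/96 = -7991/192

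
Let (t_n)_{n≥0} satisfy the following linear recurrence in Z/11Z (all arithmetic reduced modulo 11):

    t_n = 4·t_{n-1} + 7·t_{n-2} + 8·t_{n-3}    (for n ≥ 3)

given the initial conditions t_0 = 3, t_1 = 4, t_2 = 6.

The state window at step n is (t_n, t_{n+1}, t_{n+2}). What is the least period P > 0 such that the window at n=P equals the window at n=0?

n=0: window = (3, 4, 6)
n=1: window = (4, 6, 10)
n=2: window = (6, 10, 4)
n=3: window = (10, 4, 2)
n=4: window = (4, 2, 6)
n=5: window = (2, 6, 4)
n=6: window = (6, 4, 8)
n=7: window = (4, 8, 9)
n=8: window = (8, 9, 3)
n=9: window = (9, 3, 7)
n=10: window = (3, 7, 0)
n=11: window = (7, 0, 7)
n=12: window = (0, 7, 7)
n=13: window = (7, 7, 0)
n=14: window = (7, 0, 6)
n=15: window = (0, 6, 3)
n=16: window = (6, 3, 10)
n=17: window = (3, 10, 10)
n=18: window = (10, 10, 2)
n=19: window = (10, 2, 4)
n=20: window = (2, 4, 0)
n=21: window = (4, 0, 0)
n=22: window = (0, 0, 10)
n=23: window = (0, 10, 7)
n=24: window = (10, 7, 10)
n=25: window = (7, 10, 4)
n=26: window = (10, 4, 10)
n=27: window = (4, 10, 5)
n=28: window = (10, 5, 1)
n=29: window = (5, 1, 9)
n=30: window = (1, 9, 6)
n=31: window = (9, 6, 7)
n=32: window = (6, 7, 10)
n=33: window = (7, 10, 5)
n=34: window = (10, 5, 3)
n=35: window = (5, 3, 6)
n=36: window = (3, 6, 8)
n=37: window = (6, 8, 10)
n=38: window = (8, 10, 1)
n=39: window = (10, 1, 6)
n=40: window = (1, 6, 1)
…
n=58: window = (6, 3, 3)
n=59: window = (3, 3, 4)
n=60: window = (3, 4, 6)
window at n=60 equals window at n=0 → period = 60

60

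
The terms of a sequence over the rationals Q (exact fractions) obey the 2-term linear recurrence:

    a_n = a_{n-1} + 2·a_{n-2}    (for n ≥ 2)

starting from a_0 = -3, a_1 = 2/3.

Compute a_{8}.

-604/3

a_2 = 1·2/3 + 2·-3 = -16/3
a_3 = 1·-16/3 + 2·2/3 = -4
a_4 = 1·-4 + 2·-16/3 = -44/3
a_5 = 1·-44/3 + 2·-4 = -68/3
a_6 = 1·-68/3 + 2·-44/3 = -52
a_7 = 1·-52 + 2·-68/3 = -292/3
a_8 = 1·-292/3 + 2·-52 = -604/3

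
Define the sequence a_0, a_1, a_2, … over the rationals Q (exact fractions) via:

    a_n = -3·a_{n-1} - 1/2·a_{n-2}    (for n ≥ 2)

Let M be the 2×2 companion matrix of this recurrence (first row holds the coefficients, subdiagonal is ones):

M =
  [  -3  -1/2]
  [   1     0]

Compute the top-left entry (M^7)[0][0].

(M^7)[0][0] is the top entry after applying M 7 times to the unit state (1, 0). Equivalently it is h_{8} for the auxiliary sequence (h_n) obeying the same recurrence with h_1 = 1 and h_i = 0 for 0 ≤ i < 1:
h_2 = -3·1 + -1/2·0 = -3
h_3 = -3·-3 + -1/2·1 = 17/2
h_4 = -3·17/2 + -1/2·-3 = -24
h_5 = -3·-24 + -1/2·17/2 = 271/4
h_6 = -3·271/4 + -1/2·-24 = -765/4
h_7 = -3·-765/4 + -1/2·271/4 = 4319/8
h_8 = -3·4319/8 + -1/2·-765/4 = -1524

-1524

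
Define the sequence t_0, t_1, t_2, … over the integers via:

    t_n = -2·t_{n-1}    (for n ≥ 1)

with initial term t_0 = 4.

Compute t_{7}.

t_1 = -2·4 = -8
t_2 = -2·-8 = 16
t_3 = -2·16 = -32
t_4 = -2·-32 = 64
t_5 = -2·64 = -128
t_6 = -2·-128 = 256
t_7 = -2·256 = -512

-512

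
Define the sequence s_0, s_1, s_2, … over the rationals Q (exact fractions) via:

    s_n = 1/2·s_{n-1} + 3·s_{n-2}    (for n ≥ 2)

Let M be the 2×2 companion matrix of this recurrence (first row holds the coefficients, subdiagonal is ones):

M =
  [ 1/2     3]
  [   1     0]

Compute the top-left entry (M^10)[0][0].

(M^10)[0][0] is the top entry after applying M 10 times to the unit state (1, 0). Equivalently it is h_{11} for the auxiliary sequence (h_n) obeying the same recurrence with h_1 = 1 and h_i = 0 for 0 ≤ i < 1:
h_2 = 1/2·1 + 3·0 = 1/2
h_3 = 1/2·1/2 + 3·1 = 13/4
h_4 = 1/2·13/4 + 3·1/2 = 25/8
h_5 = 1/2·25/8 + 3·13/4 = 181/16
h_6 = 1/2·181/16 + 3·25/8 = 481/32
h_7 = 1/2·481/32 + 3·181/16 = 2653/64
h_8 = 1/2·2653/64 + 3·481/32 = 8425/128
h_9 = 1/2·8425/128 + 3·2653/64 = 40261/256
h_10 = 1/2·40261/256 + 3·8425/128 = 141361/512
h_11 = 1/2·141361/512 + 3·40261/256 = 624493/1024

624493/1024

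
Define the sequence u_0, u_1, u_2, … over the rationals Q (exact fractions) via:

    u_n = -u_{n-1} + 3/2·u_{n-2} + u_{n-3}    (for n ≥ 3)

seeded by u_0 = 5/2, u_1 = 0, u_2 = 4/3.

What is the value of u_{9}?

u_3 = -1·4/3 + 3/2·0 + 1·5/2 = 7/6
u_4 = -1·7/6 + 3/2·4/3 + 1·0 = 5/6
u_5 = -1·5/6 + 3/2·7/6 + 1·4/3 = 9/4
u_6 = -1·9/4 + 3/2·5/6 + 1·7/6 = 1/6
u_7 = -1·1/6 + 3/2·9/4 + 1·5/6 = 97/24
u_8 = -1·97/24 + 3/2·1/6 + 1·9/4 = -37/24
u_9 = -1·-37/24 + 3/2·97/24 + 1·1/6 = 373/48

373/48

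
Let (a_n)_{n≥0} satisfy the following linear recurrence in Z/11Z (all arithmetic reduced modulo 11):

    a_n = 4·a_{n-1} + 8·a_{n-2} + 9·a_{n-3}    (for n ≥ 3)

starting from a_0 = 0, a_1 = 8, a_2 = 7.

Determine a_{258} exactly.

a_3 = 4·7 + 8·8 + 9·0 = 4
a_4 = 4·4 + 8·7 + 9·8 = 1
a_5 = 4·1 + 8·4 + 9·7 = 0
a_6 = 4·0 + 8·1 + 9·4 = 0
a_7 = 4·0 + 8·0 + 9·1 = 9
a_8 = 4·9 + 8·0 + 9·0 = 3
a_9 = 4·3 + 8·9 + 9·0 = 7
a_10 = 4·7 + 8·3 + 9·9 = 1
a_11 = 4·1 + 8·7 + 9·3 = 10
a_12 = 4·10 + 8·1 + 9·7 = 1
a_13 = 4·1 + 8·10 + 9·1 = 5
a_14 = 4·5 + 8·1 + 9·10 = 8
a_15 = 4·8 + 8·5 + 9·1 = 4
a_16 = 4·4 + 8·8 + 9·5 = 4
a_17 = 4·4 + 8·4 + 9·8 = 10
a_18 = 4·10 + 8·4 + 9·4 = 9
a_19 = 4·9 + 8·10 + 9·4 = 9
a_20 = 4·9 + 8·9 + 9·10 = 0
a_21 = 4·0 + 8·9 + 9·9 = 10
a_22 = 4·10 + 8·0 + 9·9 = 0
a_23 = 4·0 + 8·10 + 9·0 = 3
a_24 = 4·3 + 8·0 + 9·10 = 3
a_25 = 4·3 + 8·3 + 9·0 = 3
a_26 = 4·3 + 8·3 + 9·3 = 8
a_27 = 4·8 + 8·3 + 9·3 = 6
a_28 = 4·6 + 8·8 + 9·3 = 5
a_29 = 4·5 + 8·6 + 9·8 = 8
a_30 = 4·8 + 8·5 + 9·6 = 5
a_31 = 4·5 + 8·8 + 9·5 = 8
a_32 = 4·8 + 8·5 + 9·8 = 1
a_33 = 4·1 + 8·8 + 9·5 = 3
a_34 = 4·3 + 8·1 + 9·8 = 4
a_35 = 4·4 + 8·3 + 9·1 = 5
a_36 = 4·5 + 8·4 + 9·3 = 2
a_37 = 4·2 + 8·5 + 9·4 = 7
a_38 = 4·7 + 8·2 + 9·5 = 1
a_39 = 4·1 + 8·7 + 9·2 = 1
a_40 = 4·1 + 8·1 + 9·7 = 9
a_41 = 4·9 + 8·1 + 9·1 = 9
a_42 = 4·9 + 8·9 + 9·1 = 7
a_43 = 4·7 + 8·9 + 9·9 = 5
a_44 = 4·5 + 8·7 + 9·9 = 3
a_45 = 4·3 + 8·5 + 9·7 = 5
a_46 = 4·5 + 8·3 + 9·5 = 1
a_47 = 4·1 + 8·5 + 9·3 = 5
a_48 = 4·5 + 8·1 + 9·5 = 7
a_49 = 4·7 + 8·5 + 9·1 = 0
a_50 = 4·0 + 8·7 + 9·5 = 2
a_51 = 4·2 + 8·0 + 9·7 = 5
a_52 = 4·5 + 8·2 + 9·0 = 3
a_53 = 4·3 + 8·5 + 9·2 = 4
a_54 = 4·4 + 8·3 + 9·5 = 8
a_55 = 4·8 + 8·4 + 9·3 = 3
a_56 = 4·3 + 8·8 + 9·4 = 2
a_57 = 4·2 + 8·3 + 9·8 = 5
a_58 = 4·5 + 8·2 + 9·3 = 8
a_59 = 4·8 + 8·5 + 9·2 = 2
a_60 = 4·2 + 8·8 + 9·5 = 7
a_61 = 4·7 + 8·2 + 9·8 = 6
a_62 = 4·6 + 8·7 + 9·2 = 10
a_63 = 4·10 + 8·6 + 9·7 = 8
a_64 = 4·8 + 8·10 + 9·6 = 1
a_65 = 4·1 + 8·8 + 9·10 = 4
a_66 = 4·4 + 8·1 + 9·8 = 8
a_67 = 4·8 + 8·4 + 9·1 = 7
a_68 = 4·7 + 8·8 + 9·4 = 7
a_69 = 4·7 + 8·7 + 9·8 = 2
a_70 = 4·2 + 8·7 + 9·7 = 6
a_71 = 4·6 + 8·2 + 9·7 = 4
a_72 = 4·4 + 8·6 + 9·2 = 5
a_73 = 4·5 + 8·4 + 9·6 = 7
a_74 = 4·7 + 8·5 + 9·4 = 5
a_75 = 4·5 + 8·7 + 9·5 = 0
a_76 = 4·0 + 8·5 + 9·7 = 4
a_77 = 4·4 + 8·0 + 9·5 = 6
a_78 = 4·6 + 8·4 + 9·0 = 1
a_79 = 4·1 + 8·6 + 9·4 = 0
a_80 = 4·0 + 8·1 + 9·6 = 7
a_81 = 4·7 + 8·0 + 9·1 = 4
a_82 = 4·4 + 8·7 + 9·0 = 6
a_83 = 4·6 + 8·4 + 9·7 = 9
a_84 = 4·9 + 8·6 + 9·4 = 10
a_85 = 4·10 + 8·9 + 9·6 = 1
a_86 = 4·1 + 8·10 + 9·9 = 0
a_87 = 4·0 + 8·1 + 9·10 = 10
a_88 = 4·10 + 8·0 + 9·1 = 5
a_89 = 4·5 + 8·10 + 9·0 = 1
a_90 = 4·1 + 8·5 + 9·10 = 2
a_91 = 4·2 + 8·1 + 9·5 = 6
a_92 = 4·6 + 8·2 + 9·1 = 5
a_93 = 4·5 + 8·6 + 9·2 = 9
a_94 = 4·9 + 8·5 + 9·6 = 9
a_95 = 4·9 + 8·9 + 9·5 = 10
a_96 = 4·10 + 8·9 + 9·9 = 6
a_97 = 4·6 + 8·10 + 9·9 = 9
a_98 = 4·9 + 8·6 + 9·10 = 9
a_99 = 4·9 + 8·9 + 9·6 = 8
a_100 = 4·8 + 8·9 + 9·9 = 9
a_101 = 4·9 + 8·8 + 9·9 = 5
a_102 = 4·5 + 8·9 + 9·8 = 10
a_103 = 4·10 + 8·5 + 9·9 = 7
a_104 = 4·7 + 8·10 + 9·5 = 10
a_105 = 4·10 + 8·7 + 9·10 = 10
a_106 = 4·10 + 8·10 + 9·7 = 7
a_107 = 4·7 + 8·10 + 9·10 = 0
a_108 = 4·0 + 8·7 + 9·10 = 3
a_109 = 4·3 + 8·0 + 9·7 = 9
a_110 = 4·9 + 8·3 + 9·0 = 5
a_111 = 4·5 + 8·9 + 9·3 = 9
a_112 = 4·9 + 8·5 + 9·9 = 3
a_113 = 4·3 + 8·9 + 9·5 = 8
a_114 = 4·8 + 8·3 + 9·9 = 5
a_115 = 4·5 + 8·8 + 9·3 = 1
a_116 = 4·1 + 8·5 + 9·8 = 6
a_117 = 4·6 + 8·1 + 9·5 = 0
a_118 = 4·0 + 8·6 + 9·1 = 2
a_119 = 4·2 + 8·0 + 9·6 = 7
a_120 = 4·7 + 8·2 + 9·0 = 0
a_121 = 4·0 + 8·7 + 9·2 = 8
a_122 = 4·8 + 8·0 + 9·7 = 7
(a_120, a_121, a_122) = (0, 8, 7) = (a_0, a_1, a_2), so the sequence has period 120.
258 ≡ 18 (mod 120), hence a_258 = a_18 = 9.

9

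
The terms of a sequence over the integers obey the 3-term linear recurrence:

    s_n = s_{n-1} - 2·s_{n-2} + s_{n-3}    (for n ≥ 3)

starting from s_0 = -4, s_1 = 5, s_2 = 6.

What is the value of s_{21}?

s_3 = 1·6 + -2·5 + 1·-4 = -8
s_4 = 1·-8 + -2·6 + 1·5 = -15
s_5 = 1·-15 + -2·-8 + 1·6 = 7
s_6 = 1·7 + -2·-15 + 1·-8 = 29
s_7 = 1·29 + -2·7 + 1·-15 = 0
s_8 = 1·0 + -2·29 + 1·7 = -51
s_9 = 1·-51 + -2·0 + 1·29 = -22
s_10 = 1·-22 + -2·-51 + 1·0 = 80
s_11 = 1·80 + -2·-22 + 1·-51 = 73
s_12 = 1·73 + -2·80 + 1·-22 = -109
s_13 = 1·-109 + -2·73 + 1·80 = -175
s_14 = 1·-175 + -2·-109 + 1·73 = 116
s_15 = 1·116 + -2·-175 + 1·-109 = 357
s_16 = 1·357 + -2·116 + 1·-175 = -50
s_17 = 1·-50 + -2·357 + 1·116 = -648
s_18 = 1·-648 + -2·-50 + 1·357 = -191
s_19 = 1·-191 + -2·-648 + 1·-50 = 1055
s_20 = 1·1055 + -2·-191 + 1·-648 = 789
s_21 = 1·789 + -2·1055 + 1·-191 = -1512

-1512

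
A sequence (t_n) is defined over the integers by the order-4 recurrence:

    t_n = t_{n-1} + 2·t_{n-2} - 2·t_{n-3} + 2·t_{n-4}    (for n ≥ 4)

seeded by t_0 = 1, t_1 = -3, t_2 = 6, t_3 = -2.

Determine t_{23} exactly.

562828

t_4 = 1·-2 + 2·6 + -2·-3 + 2·1 = 18
t_5 = 1·18 + 2·-2 + -2·6 + 2·-3 = -4
t_6 = 1·-4 + 2·18 + -2·-2 + 2·6 = 48
t_7 = 1·48 + 2·-4 + -2·18 + 2·-2 = 0
t_8 = 1·0 + 2·48 + -2·-4 + 2·18 = 140
t_9 = 1·140 + 2·0 + -2·48 + 2·-4 = 36
t_10 = 1·36 + 2·140 + -2·0 + 2·48 = 412
t_11 = 1·412 + 2·36 + -2·140 + 2·0 = 204
t_12 = 1·204 + 2·412 + -2·36 + 2·140 = 1236
t_13 = 1·1236 + 2·204 + -2·412 + 2·36 = 892
t_14 = 1·892 + 2·1236 + -2·204 + 2·412 = 3780
t_15 = 1·3780 + 2·892 + -2·1236 + 2·204 = 3500
t_16 = 1·3500 + 2·3780 + -2·892 + 2·1236 = 11748
t_17 = 1·11748 + 2·3500 + -2·3780 + 2·892 = 12972
t_18 = 1·12972 + 2·11748 + -2·3500 + 2·3780 = 37028
t_19 = 1·37028 + 2·12972 + -2·11748 + 2·3500 = 46476
t_20 = 1·46476 + 2·37028 + -2·12972 + 2·11748 = 118084
t_21 = 1·118084 + 2·46476 + -2·37028 + 2·12972 = 162924
t_22 = 1·162924 + 2·118084 + -2·46476 + 2·37028 = 380196
t_23 = 1·380196 + 2·162924 + -2·118084 + 2·46476 = 562828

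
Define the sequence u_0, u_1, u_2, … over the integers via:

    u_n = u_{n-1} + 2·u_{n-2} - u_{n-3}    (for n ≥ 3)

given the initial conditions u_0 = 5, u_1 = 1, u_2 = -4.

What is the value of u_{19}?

u_3 = 1·-4 + 2·1 + -1·5 = -7
u_4 = 1·-7 + 2·-4 + -1·1 = -16
u_5 = 1·-16 + 2·-7 + -1·-4 = -26
u_6 = 1·-26 + 2·-16 + -1·-7 = -51
u_7 = 1·-51 + 2·-26 + -1·-16 = -87
u_8 = 1·-87 + 2·-51 + -1·-26 = -163
u_9 = 1·-163 + 2·-87 + -1·-51 = -286
u_10 = 1·-286 + 2·-163 + -1·-87 = -525
u_11 = 1·-525 + 2·-286 + -1·-163 = -934
u_12 = 1·-934 + 2·-525 + -1·-286 = -1698
u_13 = 1·-1698 + 2·-934 + -1·-525 = -3041
u_14 = 1·-3041 + 2·-1698 + -1·-934 = -5503
u_15 = 1·-5503 + 2·-3041 + -1·-1698 = -9887
u_16 = 1·-9887 + 2·-5503 + -1·-3041 = -17852
u_17 = 1·-17852 + 2·-9887 + -1·-5503 = -32123
u_18 = 1·-32123 + 2·-17852 + -1·-9887 = -57940
u_19 = 1·-57940 + 2·-32123 + -1·-17852 = -104334

-104334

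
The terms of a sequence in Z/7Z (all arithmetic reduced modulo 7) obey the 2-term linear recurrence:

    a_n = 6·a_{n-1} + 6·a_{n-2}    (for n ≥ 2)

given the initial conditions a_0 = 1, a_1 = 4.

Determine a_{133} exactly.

a_2 = 6·4 + 6·1 = 2
a_3 = 6·2 + 6·4 = 1
a_4 = 6·1 + 6·2 = 4
(a_3, a_4) = (1, 4) = (a_0, a_1), so the sequence has period 3.
133 ≡ 1 (mod 3), hence a_133 = a_1 = 4.

4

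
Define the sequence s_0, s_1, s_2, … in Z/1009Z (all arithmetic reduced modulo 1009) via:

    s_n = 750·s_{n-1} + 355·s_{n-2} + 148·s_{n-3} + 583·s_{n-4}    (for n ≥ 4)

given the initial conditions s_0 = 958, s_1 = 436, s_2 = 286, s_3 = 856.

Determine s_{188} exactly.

96

s_4 = 750·856 + 355·286 + 148·436 + 583·958 = 386
s_5 = 750·386 + 355·856 + 148·286 + 583·436 = 967
s_6 = 750·967 + 355·386 + 148·856 + 583·286 = 401
s_7 = 750·401 + 355·967 + 148·386 + 583·856 = 510
s_8 = 750·510 + 355·401 + 148·967 + 583·386 = 44
s_9 = 750·44 + 355·510 + 148·401 + 583·967 = 698
Continuing the recurrence:
  s_10 = 823;  s_11 = 460;  s_12 = 290;  s_13 = 429;  s_14 = 922;  s_15 = 599
  s_16 = 122;  s_17 = 552;  s_18 = 831;  s_19 = 908;  s_20 = 765;  s_21 = 942
  s_22 = 694;  s_23 = 138;  s_24 = 947;  s_25 = 556;  s_26 = 708;  s_27 = 530
  s_28 = 790;  s_29 = 800;  s_30 = 423;  s_31 = 1007;  s_32 = 146;  s_33 = 106
  s_34 = 277;  s_35 = 455;  s_36 = 576;  s_37 = 109;  s_38 = 471;  s_39 = 843
  s_40 = 126;  s_41 = 322;  s_42 = 476;  s_43 = 679;  s_44 = 216;  s_45 = 324
  s_46 = 461;  s_47 = 675;  s_48 = 261;  s_49 = 321;  s_50 = 813;  s_51 = 553
  s_52 = 990;  s_53 = 167;  s_54 = 316;  s_55 = 382;  s_56 = 647;  s_57 = 167
  s_58 = 389;  s_59 = 530;  s_60 = 151;  s_61 = 265;  s_62 = 614;  s_63 = 11
  s_64 = 323;  s_65 = 139;  s_66 = 348;  s_67 = 313;  s_68 = 113;  s_69 = 481
  s_70 = 277;  s_71 = 560;  s_72 = 561;  s_73 = 581;  s_74 = 437;  s_75 = 98
  s_76 = 971;  s_77 = 35;  s_78 = 524;  s_79 = 867;  s_80 = 997;  s_81 = 205
  s_82 = 96;  s_83 = 682;  s_84 = 857;  s_85 = 502;  s_86 = 169;  s_87 = 4
  s_88 = 243;  s_89 = 884;  s_90 = 824;  s_91 = 467;  s_92 = 108;  s_93 = 225
  s_94 = 857;  s_95 = 861;  s_96 = 925;  s_97 = 202;  s_98 = 61;  s_99 = 582
  s_100 = 164;  s_101 = 336;  s_102 = 67;  s_103 = 356;  s_104 = 237;  s_105 = 389
  s_106 = 467;  s_107 = 453;  s_108 = 23;  s_109 = 747;  s_110 = 629;  s_111 = 483
  s_112 = 183;  s_113 = 847;  s_114 = 254;  s_115 = 730;  s_116 = 966;  s_117 = 534
  s_118 = 642;  s_119 = 576;  s_120 = 510;  s_121 = 462;  s_122 = 282;  s_123 = 787
  s_124 = 652;  s_125 = 846;  s_126 = 618;  s_127 = 384;  s_128 = 687;  s_129 = 227
  s_130 = 854;  s_131 = 300;  s_132 = 710;  s_133 = 732;  s_134 = 353;  s_135 = 417
  s_136 = 772;  s_137 = 280;  s_138 = 879;  s_139 = 63;  s_140 = 224;  s_141 = 386
  s_142 = 863;  s_143 = 547;  s_144 = 271;  s_145 = 510;  s_146 = 313;  s_147 = 906
  s_148 = 962;  s_149 = 418;  s_150 = 919;  s_151 = 768;  s_152 = 356;  s_153 = 147
  s_154 = 169;  s_155 = 310;  s_156 = 146;  s_157 = 320;  s_158 = 349;  s_159 = 540
  s_160 = 478;  s_161 = 383;  s_162 = 730;  s_163 = 498;  s_164 = 377;  s_165 = 822
  s_166 = 487;  s_167 = 244;  s_168 = 113;  s_169 = 228;  s_170 = 414;  s_171 = 511
  s_172 = 227;  s_173 = 991;  s_174 = 655;  s_175 = 88;  s_176 = 386;  s_177 = 559
  s_178 = 691;  s_179 = 774;  s_180 = 468;  s_181 = 539;  s_182 = 93;  s_183 = 635
  s_184 = 195;  s_185 = 439;  s_186 = 805
s_187 = 750·805 + 355·439 + 148·195 + 583·635 = 328
s_188 = 750·328 + 355·805 + 148·439 + 583·195 = 96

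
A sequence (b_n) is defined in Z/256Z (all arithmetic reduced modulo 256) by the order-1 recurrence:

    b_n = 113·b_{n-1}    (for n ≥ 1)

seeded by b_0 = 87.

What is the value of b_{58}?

247

b_1 = 113·87 = 103
b_2 = 113·103 = 119
b_3 = 113·119 = 135
b_4 = 113·135 = 151
b_5 = 113·151 = 167
b_6 = 113·167 = 183
b_7 = 113·183 = 199
b_8 = 113·199 = 215
b_9 = 113·215 = 231
b_10 = 113·231 = 247
b_11 = 113·247 = 7
b_12 = 113·7 = 23
b_13 = 113·23 = 39
b_14 = 113·39 = 55
b_15 = 113·55 = 71
b_16 = 113·71 = 87
(b_16) = (87) = (b_0), so the sequence has period 16.
58 ≡ 10 (mod 16), hence b_58 = b_10 = 247.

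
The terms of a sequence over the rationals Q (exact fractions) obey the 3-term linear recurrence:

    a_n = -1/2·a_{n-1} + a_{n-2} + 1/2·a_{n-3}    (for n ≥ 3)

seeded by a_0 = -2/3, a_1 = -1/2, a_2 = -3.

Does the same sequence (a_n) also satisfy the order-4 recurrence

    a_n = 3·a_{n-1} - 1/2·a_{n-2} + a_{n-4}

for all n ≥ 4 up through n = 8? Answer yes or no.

Terms a_0..a_8: -2/3, -1/2, -3, 2/3, -43/12, 23/24, -179/48, 33/32, -241/64
n=4: candidate gives 17/6, actual a_4 = -43/12 ✗

no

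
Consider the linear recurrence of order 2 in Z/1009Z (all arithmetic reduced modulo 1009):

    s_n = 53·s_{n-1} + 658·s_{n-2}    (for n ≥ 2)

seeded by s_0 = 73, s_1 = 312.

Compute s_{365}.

s_2 = 53·312 + 658·73 = 1003
s_3 = 53·1003 + 658·312 = 151
s_4 = 53·151 + 658·1003 = 19
s_5 = 53·19 + 658·151 = 474
s_6 = 53·474 + 658·19 = 291
s_7 = 53·291 + 658·474 = 399
Continuing the recurrence:
  s_8 = 735;  s_9 = 815;  s_10 = 127;  s_11 = 159;  s_12 = 174;  s_13 = 836
  s_14 = 387;  s_15 = 514;  s_16 = 377;  s_17 = 1007;  s_18 = 755;  s_19 = 357
  s_20 = 112;  s_21 = 700;  s_22 = 815;  s_23 = 304;  s_24 = 459;  s_25 = 361
  s_26 = 293;  s_27 = 817;  s_28 = 998;  s_29 = 215;  s_30 = 121;  s_31 = 569
  s_32 = 803;  s_33 = 244;  s_34 = 482;  s_35 = 442;  s_36 = 549;  s_37 = 80
  s_38 = 224;  s_39 = 945;  s_40 = 722;  s_41 = 190;  s_42 = 826;  s_43 = 295
  s_44 = 157;  s_45 = 631;  s_46 = 534;  s_47 = 549;  s_48 = 76;  s_49 = 12
  s_50 = 194;  s_51 = 16;  s_52 = 357;  s_53 = 188;  s_54 = 692;  s_55 = 958
  s_56 = 601;  s_57 = 313;  s_58 = 375;  s_59 = 822;  s_60 = 733;  s_61 = 559
  s_62 = 378;  s_63 = 400;  s_64 = 521;  s_65 = 221;  s_66 = 372;  s_67 = 667
  s_68 = 634;  s_69 = 276;  s_70 = 957;  s_71 = 259;  s_72 = 700;  s_73 = 677
  s_74 = 53;  s_75 = 279;  s_76 = 220;  s_77 = 505;  s_78 = 1004;  s_79 = 64
  s_80 = 102;  s_81 = 95;  s_82 = 512;  s_83 = 854;  s_84 = 756;  s_85 = 636
  s_86 = 422;  s_87 = 930;  s_88 = 50;  s_89 = 109;  s_90 = 335;  s_91 = 685
  s_92 = 449;  s_93 = 297;  s_94 = 411;  s_95 = 274;  s_96 = 422;  s_97 = 858
  s_98 = 270;  s_99 = 717;  s_100 = 744;  s_101 = 664;  s_102 = 64;  s_103 = 380
  s_104 = 703;  s_105 = 743;  s_106 = 480;  s_107 = 753;  s_108 = 581;  s_109 = 578
  s_110 = 251;  s_111 = 117;  s_112 = 838;  s_113 = 320;  s_114 = 297;  s_115 = 285
  s_116 = 659;  s_117 = 477;  s_118 = 817;  s_119 = 990;  s_120 = 800;  s_121 = 637
  s_122 = 166;  s_123 = 128;  s_124 = 986;  s_125 = 267;  s_126 = 26;  s_127 = 489
  s_128 = 647;  s_129 = 885;  s_130 = 419;  s_131 = 146;  s_132 = 920;  s_133 = 541
  s_134 = 381;  s_135 = 823;  s_136 = 698;  s_137 = 371;  s_138 = 681;  s_139 = 718
  s_140 = 823;  s_141 = 464;  s_142 = 77;  s_143 = 639;  s_144 = 786;  s_145 = 1007
  s_146 = 474;  s_147 = 599;  s_148 = 579;  s_149 = 40;  s_150 = 691;  s_151 = 385
  s_152 = 853;  s_153 = 884;  s_154 = 708;  s_155 = 679;  s_156 = 378;  s_157 = 658
  s_158 = 69;  s_159 = 733;  s_160 = 504;  s_161 = 490;  s_162 = 416;  s_163 = 399
  s_164 = 247;  s_165 = 176;  s_166 = 324;  s_167 = 801;  s_168 = 368;  s_169 = 693
  s_170 = 389;  s_171 = 363;  s_172 = 753;  s_173 = 279;  s_174 = 716;  s_175 = 559
  s_176 = 291;  s_177 = 834;  s_178 = 583;  s_179 = 505;  s_180 = 725;  s_181 = 412
  s_182 = 440;  s_183 = 797;  s_184 = 809;  s_185 = 245;  s_186 = 447;  s_187 = 254
  s_188 = 852;  s_189 = 398;  s_190 = 526;  s_191 = 179;  s_192 = 427;  s_193 = 162
  s_194 = 978;  s_195 = 17;  s_196 = 683;  s_197 = 971;  s_198 = 413;  s_199 = 921
  s_200 = 714;  s_201 = 118;  s_202 = 827;  s_203 = 395;  s_204 = 61;  s_205 = 803
  s_206 = 968;  s_207 = 512;  s_208 = 158;  s_209 = 192;  s_210 = 123;  s_211 = 676
  s_212 = 727;  s_213 = 28;  s_214 = 575;  s_215 = 467;  s_216 = 510;  s_217 = 337
  s_218 = 291;  s_219 = 54;  s_220 = 612;  s_221 = 365;  s_222 = 279;  s_223 = 689
  s_224 = 137;  s_225 = 519;  s_226 = 609;  s_227 = 449;  s_228 = 739;  s_229 = 630
  s_230 = 17;  s_231 = 742;  s_232 = 62;  s_233 = 139;  s_234 = 740;  s_235 = 521
  s_236 = 952;  s_237 = 773;  s_238 = 436;  s_239 = 1008;  s_240 = 279;  s_241 = 3
  s_242 = 103;  s_243 = 370;  s_244 = 610;  s_245 = 333;  s_246 = 294;  s_247 = 608
  s_248 = 669;  s_249 = 642;  s_250 = 1007;  s_251 = 568;  s_252 = 536;  s_253 = 570
  s_254 = 487;  s_255 = 298;  s_256 = 243;  s_257 = 100;  s_258 = 727;  s_259 = 404
  s_260 = 323;  s_261 = 431;  s_262 = 280;  s_263 = 783;  s_264 = 732;  s_265 = 69
  s_266 = 993;  s_267 = 158;  s_268 = 873;  s_269 = 901;  s_270 = 643;  s_271 = 348
  s_272 = 605;  s_273 = 727;  s_274 = 733;  s_275 = 607;  s_276 = 904;  s_277 = 331
  s_278 = 921;  s_279 = 235;  s_280 = 965;  s_281 = 948;  s_282 = 103;  s_283 = 636
  s_284 = 582;  s_285 = 329;  s_286 = 829;  s_287 = 97;  s_288 = 718;  s_289 = 980
  s_290 = 713;  s_291 = 545;  s_292 = 602;  s_293 = 33;  s_294 = 319;  s_295 = 279
  s_296 = 691;  s_297 = 243;  s_298 = 390;  s_299 = 962;  s_300 = 870;  s_301 = 49
  s_302 = 936;  s_303 = 121;  s_304 = 757;  s_305 = 677;  s_306 = 226;  s_307 = 367
  s_308 = 665;  s_309 = 265;  s_310 = 592;  s_311 = 919;  s_312 = 337;  s_313 = 10
  s_314 = 296;  s_315 = 70;  s_316 = 714;  s_317 = 155;  s_318 = 770;  s_319 = 531
  s_320 = 33;  s_321 = 15;  s_322 = 311;  s_323 = 119;  s_324 = 64;  s_325 = 974
  s_326 = 906;  s_327 = 772;  s_328 = 385;  s_329 = 674;  s_330 = 478;  s_331 = 650
  s_332 = 869;  s_333 = 536;  s_334 = 864;  s_335 = 934;  s_336 = 506;  s_337 = 675
  s_338 = 438;  s_339 = 197;  s_340 = 990;  s_341 = 476;  s_342 = 618;  s_343 = 884
  s_344 = 455;  s_345 = 387;  s_346 = 48;  s_347 = 904;  s_348 = 794;  s_349 = 235
  s_350 = 137;  s_351 = 451;  s_352 = 32;  s_353 = 799;  s_354 = 845;  s_355 = 442
  s_356 = 270;  s_357 = 428;  s_358 = 562;  s_359 = 638;  s_360 = 10;  s_361 = 590
  s_362 = 517;  s_363 = 922
s_364 = 53·922 + 658·517 = 587
s_365 = 53·587 + 658·922 = 99

99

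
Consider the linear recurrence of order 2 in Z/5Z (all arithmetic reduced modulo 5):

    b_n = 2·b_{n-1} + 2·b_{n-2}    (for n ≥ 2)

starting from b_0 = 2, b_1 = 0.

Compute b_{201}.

4

b_2 = 2·0 + 2·2 = 4
b_3 = 2·4 + 2·0 = 3
b_4 = 2·3 + 2·4 = 4
b_5 = 2·4 + 2·3 = 4
b_6 = 2·4 + 2·4 = 1
b_7 = 2·1 + 2·4 = 0
b_8 = 2·0 + 2·1 = 2
b_9 = 2·2 + 2·0 = 4
b_10 = 2·4 + 2·2 = 2
b_11 = 2·2 + 2·4 = 2
b_12 = 2·2 + 2·2 = 3
b_13 = 2·3 + 2·2 = 0
b_14 = 2·0 + 2·3 = 1
b_15 = 2·1 + 2·0 = 2
b_16 = 2·2 + 2·1 = 1
b_17 = 2·1 + 2·2 = 1
b_18 = 2·1 + 2·1 = 4
b_19 = 2·4 + 2·1 = 0
b_20 = 2·0 + 2·4 = 3
b_21 = 2·3 + 2·0 = 1
b_22 = 2·1 + 2·3 = 3
b_23 = 2·3 + 2·1 = 3
b_24 = 2·3 + 2·3 = 2
b_25 = 2·2 + 2·3 = 0
(b_24, b_25) = (2, 0) = (b_0, b_1), so the sequence has period 24.
201 ≡ 9 (mod 24), hence b_201 = b_9 = 4.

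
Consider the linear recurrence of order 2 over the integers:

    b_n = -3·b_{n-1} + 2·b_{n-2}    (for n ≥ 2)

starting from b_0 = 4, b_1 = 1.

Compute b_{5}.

b_2 = -3·1 + 2·4 = 5
b_3 = -3·5 + 2·1 = -13
b_4 = -3·-13 + 2·5 = 49
b_5 = -3·49 + 2·-13 = -173

-173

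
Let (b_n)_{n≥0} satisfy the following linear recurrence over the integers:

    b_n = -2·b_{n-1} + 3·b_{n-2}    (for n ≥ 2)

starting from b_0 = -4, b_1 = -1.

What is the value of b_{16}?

-32285044

b_2 = -2·-1 + 3·-4 = -10
b_3 = -2·-10 + 3·-1 = 17
b_4 = -2·17 + 3·-10 = -64
b_5 = -2·-64 + 3·17 = 179
b_6 = -2·179 + 3·-64 = -550
b_7 = -2·-550 + 3·179 = 1637
b_8 = -2·1637 + 3·-550 = -4924
b_9 = -2·-4924 + 3·1637 = 14759
b_10 = -2·14759 + 3·-4924 = -44290
b_11 = -2·-44290 + 3·14759 = 132857
b_12 = -2·132857 + 3·-44290 = -398584
b_13 = -2·-398584 + 3·132857 = 1195739
b_14 = -2·1195739 + 3·-398584 = -3587230
b_15 = -2·-3587230 + 3·1195739 = 10761677
b_16 = -2·10761677 + 3·-3587230 = -32285044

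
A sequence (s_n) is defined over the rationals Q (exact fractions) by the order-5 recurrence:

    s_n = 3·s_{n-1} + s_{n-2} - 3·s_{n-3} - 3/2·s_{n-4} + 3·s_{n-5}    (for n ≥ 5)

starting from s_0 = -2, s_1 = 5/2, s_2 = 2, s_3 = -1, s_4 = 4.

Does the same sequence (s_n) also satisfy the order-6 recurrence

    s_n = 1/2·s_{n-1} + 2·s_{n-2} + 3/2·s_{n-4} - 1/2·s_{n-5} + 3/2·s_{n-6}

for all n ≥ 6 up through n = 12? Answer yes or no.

Terms s_0..s_12: -2, 5/2, 2, -1, 4, -19/4, -11/4, -35/2, -50, -1121/8, -428, -10049/8, -7507/2
n=6: candidate gives 35/8, actual s_6 = -11/4 ✗

no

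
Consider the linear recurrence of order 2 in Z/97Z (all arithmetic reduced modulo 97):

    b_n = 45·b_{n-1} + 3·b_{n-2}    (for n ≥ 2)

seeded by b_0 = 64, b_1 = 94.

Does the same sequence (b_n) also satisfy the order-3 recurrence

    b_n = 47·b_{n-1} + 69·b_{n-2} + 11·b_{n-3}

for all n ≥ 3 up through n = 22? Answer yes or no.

Terms b_0..b_22: 64, 94, 57, 34, 52, 17, 48, 77, 20, 64, 30, 87, 28, 66, 47, 82, 48, 78, 65, 55, 51, 35, 79
n=3: candidate gives 72, actual b_3 = 34 ✗

no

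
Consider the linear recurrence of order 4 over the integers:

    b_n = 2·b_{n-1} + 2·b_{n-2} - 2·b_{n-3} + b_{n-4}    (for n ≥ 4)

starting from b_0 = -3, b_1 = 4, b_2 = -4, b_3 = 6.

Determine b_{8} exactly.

b_4 = 2·6 + 2·-4 + -2·4 + 1·-3 = -7
b_5 = 2·-7 + 2·6 + -2·-4 + 1·4 = 10
b_6 = 2·10 + 2·-7 + -2·6 + 1·-4 = -10
b_7 = 2·-10 + 2·10 + -2·-7 + 1·6 = 20
b_8 = 2·20 + 2·-10 + -2·10 + 1·-7 = -7

-7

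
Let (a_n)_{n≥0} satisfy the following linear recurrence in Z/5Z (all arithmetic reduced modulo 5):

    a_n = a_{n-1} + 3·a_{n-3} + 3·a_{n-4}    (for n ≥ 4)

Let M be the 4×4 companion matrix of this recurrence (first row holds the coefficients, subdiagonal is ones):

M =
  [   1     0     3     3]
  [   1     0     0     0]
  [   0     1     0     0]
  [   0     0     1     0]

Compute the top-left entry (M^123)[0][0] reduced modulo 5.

1

(M^123)[0][0] is the top entry after applying M 123 times to the unit state (1, 0, 0, 0). Equivalently it is h_{126} for the auxiliary sequence (h_n) obeying the same recurrence with h_3 = 1 and h_i = 0 for 0 ≤ i < 3:
h_4 = 1·1 + 0·0 + 3·0 + 3·0 = 1
h_5 = 1·1 + 0·1 + 3·0 + 3·0 = 1
h_6 = 1·1 + 0·1 + 3·1 + 3·0 = 4
h_7 = 1·4 + 0·1 + 3·1 + 3·1 = 0
h_8 = 1·0 + 0·4 + 3·1 + 3·1 = 1
h_9 = 1·1 + 0·0 + 3·4 + 3·1 = 1
h_10 = 1·1 + 0·1 + 3·0 + 3·4 = 3
h_11 = 1·3 + 0·1 + 3·1 + 3·0 = 1
h_12 = 1·1 + 0·3 + 3·1 + 3·1 = 2
h_13 = 1·2 + 0·1 + 3·3 + 3·1 = 4
h_14 = 1·4 + 0·2 + 3·1 + 3·3 = 1
h_15 = 1·1 + 0·4 + 3·2 + 3·1 = 0
h_16 = 1·0 + 0·1 + 3·4 + 3·2 = 3
h_17 = 1·3 + 0·0 + 3·1 + 3·4 = 3
h_18 = 1·3 + 0·3 + 3·0 + 3·1 = 1
h_19 = 1·1 + 0·3 + 3·3 + 3·0 = 0
h_20 = 1·0 + 0·1 + 3·3 + 3·3 = 3
h_21 = 1·3 + 0·0 + 3·1 + 3·3 = 0
h_22 = 1·0 + 0·3 + 3·0 + 3·1 = 3
h_23 = 1·3 + 0·0 + 3·3 + 3·0 = 2
h_24 = 1·2 + 0·3 + 3·0 + 3·3 = 1
h_25 = 1·1 + 0·2 + 3·3 + 3·0 = 0
h_26 = 1·0 + 0·1 + 3·2 + 3·3 = 0
h_27 = 1·0 + 0·0 + 3·1 + 3·2 = 4
h_28 = 1·4 + 0·0 + 3·0 + 3·1 = 2
h_29 = 1·2 + 0·4 + 3·0 + 3·0 = 2
h_30 = 1·2 + 0·2 + 3·4 + 3·0 = 4
h_31 = 1·4 + 0·2 + 3·2 + 3·4 = 2
h_32 = 1·2 + 0·4 + 3·2 + 3·2 = 4
h_33 = 1·4 + 0·2 + 3·4 + 3·2 = 2
h_34 = 1·2 + 0·4 + 3·2 + 3·4 = 0
h_35 = 1·0 + 0·2 + 3·4 + 3·2 = 3
h_36 = 1·3 + 0·0 + 3·2 + 3·4 = 1
h_37 = 1·1 + 0·3 + 3·0 + 3·2 = 2
h_38 = 1·2 + 0·1 + 3·3 + 3·0 = 1
h_39 = 1·1 + 0·2 + 3·1 + 3·3 = 3
h_40 = 1·3 + 0·1 + 3·2 + 3·1 = 2
h_41 = 1·2 + 0·3 + 3·1 + 3·2 = 1
h_42 = 1·1 + 0·2 + 3·3 + 3·1 = 3
h_43 = 1·3 + 0·1 + 3·2 + 3·3 = 3
h_44 = 1·3 + 0·3 + 3·1 + 3·2 = 2
h_45 = 1·2 + 0·3 + 3·3 + 3·1 = 4
h_46 = 1·4 + 0·2 + 3·3 + 3·3 = 2
h_47 = 1·2 + 0·4 + 3·2 + 3·3 = 2
h_48 = 1·2 + 0·2 + 3·4 + 3·2 = 0
h_49 = 1·0 + 0·2 + 3·2 + 3·4 = 3
h_50 = 1·3 + 0·0 + 3·2 + 3·2 = 0
h_51 = 1·0 + 0·3 + 3·0 + 3·2 = 1
h_52 = 1·1 + 0·0 + 3·3 + 3·0 = 0
h_53 = 1·0 + 0·1 + 3·0 + 3·3 = 4
h_54 = 1·4 + 0·0 + 3·1 + 3·0 = 2
h_55 = 1·2 + 0·4 + 3·0 + 3·1 = 0
h_56 = 1·0 + 0·2 + 3·4 + 3·0 = 2
h_57 = 1·2 + 0·0 + 3·2 + 3·4 = 0
h_58 = 1·0 + 0·2 + 3·0 + 3·2 = 1
h_59 = 1·1 + 0·0 + 3·2 + 3·0 = 2
h_60 = 1·2 + 0·1 + 3·0 + 3·2 = 3
h_61 = 1·3 + 0·2 + 3·1 + 3·0 = 1
h_62 = 1·1 + 0·3 + 3·2 + 3·1 = 0
h_63 = 1·0 + 0·1 + 3·3 + 3·2 = 0
h_64 = 1·0 + 0·0 + 3·1 + 3·3 = 2
h_65 = 1·2 + 0·0 + 3·0 + 3·1 = 0
h_66 = 1·0 + 0·2 + 3·0 + 3·0 = 0
h_67 = 1·0 + 0·0 + 3·2 + 3·0 = 1
h_68 = 1·1 + 0·0 + 3·0 + 3·2 = 2
h_69 = 1·2 + 0·1 + 3·0 + 3·0 = 2
h_70 = 1·2 + 0·2 + 3·1 + 3·0 = 0
h_71 = 1·0 + 0·2 + 3·2 + 3·1 = 4
h_72 = 1·4 + 0·0 + 3·2 + 3·2 = 1
h_73 = 1·1 + 0·4 + 3·0 + 3·2 = 2
h_74 = 1·2 + 0·1 + 3·4 + 3·0 = 4
h_75 = 1·4 + 0·2 + 3·1 + 3·4 = 4
h_76 = 1·4 + 0·4 + 3·2 + 3·1 = 3
h_77 = 1·3 + 0·4 + 3·4 + 3·2 = 1
h_78 = 1·1 + 0·3 + 3·4 + 3·4 = 0
h_79 = 1·0 + 0·1 + 3·3 + 3·4 = 1
h_80 = 1·1 + 0·0 + 3·1 + 3·3 = 3
h_81 = 1·3 + 0·1 + 3·0 + 3·1 = 1
h_82 = 1·1 + 0·3 + 3·1 + 3·0 = 4
h_83 = 1·4 + 0·1 + 3·3 + 3·1 = 1
h_84 = 1·1 + 0·4 + 3·1 + 3·3 = 3
h_85 = 1·3 + 0·1 + 3·4 + 3·1 = 3
h_86 = 1·3 + 0·3 + 3·1 + 3·4 = 3
h_87 = 1·3 + 0·3 + 3·3 + 3·1 = 0
h_88 = 1·0 + 0·3 + 3·3 + 3·3 = 3
h_89 = 1·3 + 0·0 + 3·3 + 3·3 = 1
h_90 = 1·1 + 0·3 + 3·0 + 3·3 = 0
h_91 = 1·0 + 0·1 + 3·3 + 3·0 = 4
h_92 = 1·4 + 0·0 + 3·1 + 3·3 = 1
h_93 = 1·1 + 0·4 + 3·0 + 3·1 = 4
h_94 = 1·4 + 0·1 + 3·4 + 3·0 = 1
h_95 = 1·1 + 0·4 + 3·1 + 3·4 = 1
h_96 = 1·1 + 0·1 + 3·4 + 3·1 = 1
h_97 = 1·1 + 0·1 + 3·1 + 3·4 = 1
h_98 = 1·1 + 0·1 + 3·1 + 3·1 = 2
h_99 = 1·2 + 0·1 + 3·1 + 3·1 = 3
h_100 = 1·3 + 0·2 + 3·1 + 3·1 = 4
h_101 = 1·4 + 0·3 + 3·2 + 3·1 = 3
h_102 = 1·3 + 0·4 + 3·3 + 3·2 = 3
h_103 = 1·3 + 0·3 + 3·4 + 3·3 = 4
h_104 = 1·4 + 0·3 + 3·3 + 3·4 = 0
h_105 = 1·0 + 0·4 + 3·3 + 3·3 = 3
h_106 = 1·3 + 0·0 + 3·4 + 3·3 = 4
h_107 = 1·4 + 0·3 + 3·0 + 3·4 = 1
h_108 = 1·1 + 0·4 + 3·3 + 3·0 = 0
h_109 = 1·0 + 0·1 + 3·4 + 3·3 = 1
h_110 = 1·1 + 0·0 + 3·1 + 3·4 = 1
h_111 = 1·1 + 0·1 + 3·0 + 3·1 = 4
h_112 = 1·4 + 0·1 + 3·1 + 3·0 = 2
h_113 = 1·2 + 0·4 + 3·1 + 3·1 = 3
h_114 = 1·3 + 0·2 + 3·4 + 3·1 = 3
h_115 = 1·3 + 0·3 + 3·2 + 3·4 = 1
h_116 = 1·1 + 0·3 + 3·3 + 3·2 = 1
h_117 = 1·1 + 0·1 + 3·3 + 3·3 = 4
h_118 = 1·4 + 0·1 + 3·1 + 3·3 = 1
h_119 = 1·1 + 0·4 + 3·1 + 3·1 = 2
h_120 = 1·2 + 0·1 + 3·4 + 3·1 = 2
h_121 = 1·2 + 0·2 + 3·1 + 3·4 = 2
h_122 = 1·2 + 0·2 + 3·2 + 3·1 = 1
h_123 = 1·1 + 0·2 + 3·2 + 3·2 = 3
h_124 = 1·3 + 0·1 + 3·2 + 3·2 = 0
h_125 = 1·0 + 0·3 + 3·1 + 3·2 = 4
h_126 = 1·4 + 0·0 + 3·3 + 3·1 = 1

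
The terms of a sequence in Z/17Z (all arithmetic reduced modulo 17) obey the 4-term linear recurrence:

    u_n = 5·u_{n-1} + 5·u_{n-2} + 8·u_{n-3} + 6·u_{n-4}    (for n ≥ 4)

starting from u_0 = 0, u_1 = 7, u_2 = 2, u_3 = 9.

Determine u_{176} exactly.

u_4 = 5·9 + 5·2 + 8·7 + 6·0 = 9
u_5 = 5·9 + 5·9 + 8·2 + 6·7 = 12
u_6 = 5·12 + 5·9 + 8·9 + 6·2 = 2
u_7 = 5·2 + 5·12 + 8·9 + 6·9 = 9
u_8 = 5·9 + 5·2 + 8·12 + 6·9 = 1
u_9 = 5·1 + 5·9 + 8·2 + 6·12 = 2
Continuing the recurrence:
  u_10 = 14;  u_11 = 6;  u_12 = 3;  u_13 = 16;  u_14 = 6;  u_15 = 0
  u_16 = 6;  u_17 = 4;  u_18 = 1;  u_19 = 5;  u_20 = 13;  u_21 = 3
  u_22 = 7;  u_23 = 14;  u_24 = 3;  u_25 = 6;  u_26 = 12;  u_27 = 11
  u_28 = 11;  u_29 = 4;  u_30 = 14;  u_31 = 6;  u_32 = 11;  u_33 = 0
  u_34 = 0;  u_35 = 5;  u_36 = 6;  u_37 = 4;  u_38 = 5;  u_39 = 4
  u_40 = 11;  u_41 = 3;  u_42 = 13;  u_43 = 5;  u_44 = 10;  u_45 = 10
  u_46 = 14;  u_47 = 9;  u_48 = 0;  u_49 = 13;  u_50 = 0;  u_51 = 0
  u_52 = 2;  u_53 = 3;  u_54 = 8;  u_55 = 3;  u_56 = 6;  u_57 = 8
  u_58 = 6;  u_59 = 0;  u_60 = 11;  u_61 = 15;  u_62 = 13;  u_63 = 7
  u_64 = 14;  u_65 = 10;  u_66 = 16;  u_67 = 12;  u_68 = 15;  u_69 = 0
  u_70 = 12;  u_71 = 14;  u_72 = 16;  u_73 = 8;  u_74 = 15;  u_75 = 4
  u_76 = 0;  u_77 = 1;  u_78 = 8;  u_79 = 1;  u_80 = 2;  u_81 = 0
  u_82 = 15;  u_83 = 12;  u_84 = 11;  u_85 = 14;  u_86 = 5;  u_87 = 0
  u_88 = 16;  u_89 = 0;  u_90 = 8;  u_91 = 15;  u_92 = 7;  u_93 = 4
  u_94 = 2;  u_95 = 6;  u_96 = 12;  u_97 = 11;  u_98 = 5;  u_99 = 8
  u_100 = 4;  u_101 = 13;  u_102 = 9;  u_103 = 3;  u_104 = 1;  u_105 = 0
  u_106 = 15;  u_107 = 16;  u_108 = 8;  u_109 = 2;  u_110 = 13;  u_111 = 14
  u_112 = 12;  u_113 = 8;  u_114 = 1;  u_115 = 4;  u_116 = 8;  u_117 = 14
  u_118 = 12;  u_119 = 14;  u_120 = 1;  u_121 = 0;  u_122 = 2;  u_123 = 0
  u_124 = 16;  u_125 = 11;  u_126 = 11;  u_127 = 0;  u_128 = 1;  u_129 = 6
  u_130 = 16;  u_131 = 16;  u_132 = 10;  u_133 = 5;  u_134 = 10;  u_135 = 13
  u_136 = 11;  u_137 = 9;  u_138 = 9;  u_139 = 1;  u_140 = 1;  u_141 = 0
  u_142 = 16;  u_143 = 9;  u_144 = 12;  u_145 = 12;  u_146 = 16;  u_147 = 1
  u_148 = 15;  u_149 = 8;  u_150 = 15;  u_151 = 3;  u_152 = 6;  u_153 = 9
  u_154 = 2;  u_155 = 2;  u_156 = 9;  u_157 = 6;  u_158 = 1;  u_159 = 0
  u_160 = 5;  u_161 = 1;  u_162 = 2;  u_163 = 4;  u_164 = 0;  u_165 = 8
  u_166 = 16;  u_167 = 8;  u_168 = 14;  u_169 = 14;  u_170 = 11;  u_171 = 13
  u_172 = 10;  u_173 = 15;  u_174 = 6
u_175 = 5·6 + 5·15 + 8·10 + 6·13 = 8
u_176 = 5·8 + 5·6 + 8·15 + 6·10 = 12

12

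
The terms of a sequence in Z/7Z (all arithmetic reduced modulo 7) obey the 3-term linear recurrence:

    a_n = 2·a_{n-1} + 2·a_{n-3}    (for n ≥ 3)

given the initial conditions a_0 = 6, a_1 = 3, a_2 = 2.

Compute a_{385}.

3

a_3 = 2·2 + 0·3 + 2·6 = 2
a_4 = 2·2 + 0·2 + 2·3 = 3
a_5 = 2·3 + 0·2 + 2·2 = 3
a_6 = 2·3 + 0·3 + 2·2 = 3
a_7 = 2·3 + 0·3 + 2·3 = 5
a_8 = 2·5 + 0·3 + 2·3 = 2
a_9 = 2·2 + 0·5 + 2·3 = 3
a_10 = 2·3 + 0·2 + 2·5 = 2
a_11 = 2·2 + 0·3 + 2·2 = 1
a_12 = 2·1 + 0·2 + 2·3 = 1
a_13 = 2·1 + 0·1 + 2·2 = 6
a_14 = 2·6 + 0·1 + 2·1 = 0
a_15 = 2·0 + 0·6 + 2·1 = 2
a_16 = 2·2 + 0·0 + 2·6 = 2
a_17 = 2·2 + 0·2 + 2·0 = 4
a_18 = 2·4 + 0·2 + 2·2 = 5
a_19 = 2·5 + 0·4 + 2·2 = 0
a_20 = 2·0 + 0·5 + 2·4 = 1
a_21 = 2·1 + 0·0 + 2·5 = 5
a_22 = 2·5 + 0·1 + 2·0 = 3
a_23 = 2·3 + 0·5 + 2·1 = 1
a_24 = 2·1 + 0·3 + 2·5 = 5
a_25 = 2·5 + 0·1 + 2·3 = 2
a_26 = 2·2 + 0·5 + 2·1 = 6
a_27 = 2·6 + 0·2 + 2·5 = 1
a_28 = 2·1 + 0·6 + 2·2 = 6
a_29 = 2·6 + 0·1 + 2·6 = 3
a_30 = 2·3 + 0·6 + 2·1 = 1
a_31 = 2·1 + 0·3 + 2·6 = 0
a_32 = 2·0 + 0·1 + 2·3 = 6
a_33 = 2·6 + 0·0 + 2·1 = 0
a_34 = 2·0 + 0·6 + 2·0 = 0
a_35 = 2·0 + 0·0 + 2·6 = 5
a_36 = 2·5 + 0·0 + 2·0 = 3
a_37 = 2·3 + 0·5 + 2·0 = 6
a_38 = 2·6 + 0·3 + 2·5 = 1
a_39 = 2·1 + 0·6 + 2·3 = 1
a_40 = 2·1 + 0·1 + 2·6 = 0
a_41 = 2·0 + 0·1 + 2·1 = 2
a_42 = 2·2 + 0·0 + 2·1 = 6
a_43 = 2·6 + 0·2 + 2·0 = 5
a_44 = 2·5 + 0·6 + 2·2 = 0
a_45 = 2·0 + 0·5 + 2·6 = 5
a_46 = 2·5 + 0·0 + 2·5 = 6
a_47 = 2·6 + 0·5 + 2·0 = 5
a_48 = 2·5 + 0·6 + 2·5 = 6
a_49 = 2·6 + 0·5 + 2·6 = 3
a_50 = 2·3 + 0·6 + 2·5 = 2
(a_48, a_49, a_50) = (6, 3, 2) = (a_0, a_1, a_2), so the sequence has period 48.
385 ≡ 1 (mod 48), hence a_385 = a_1 = 3.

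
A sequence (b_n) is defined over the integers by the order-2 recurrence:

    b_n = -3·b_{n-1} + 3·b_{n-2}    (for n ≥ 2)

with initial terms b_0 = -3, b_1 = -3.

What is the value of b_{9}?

-22113

b_2 = -3·-3 + 3·-3 = 0
b_3 = -3·0 + 3·-3 = -9
b_4 = -3·-9 + 3·0 = 27
b_5 = -3·27 + 3·-9 = -108
b_6 = -3·-108 + 3·27 = 405
b_7 = -3·405 + 3·-108 = -1539
b_8 = -3·-1539 + 3·405 = 5832
b_9 = -3·5832 + 3·-1539 = -22113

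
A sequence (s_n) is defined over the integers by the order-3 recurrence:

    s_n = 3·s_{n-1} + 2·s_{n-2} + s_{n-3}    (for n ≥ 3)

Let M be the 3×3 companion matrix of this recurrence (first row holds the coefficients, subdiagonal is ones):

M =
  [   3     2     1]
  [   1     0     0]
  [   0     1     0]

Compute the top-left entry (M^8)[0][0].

25105

(M^8)[0][0] is the top entry after applying M 8 times to the unit state (1, 0, 0). Equivalently it is h_{10} for the auxiliary sequence (h_n) obeying the same recurrence with h_2 = 1 and h_i = 0 for 0 ≤ i < 2:
h_3 = 3·1 + 2·0 + 1·0 = 3
h_4 = 3·3 + 2·1 + 1·0 = 11
h_5 = 3·11 + 2·3 + 1·1 = 40
h_6 = 3·40 + 2·11 + 1·3 = 145
h_7 = 3·145 + 2·40 + 1·11 = 526
h_8 = 3·526 + 2·145 + 1·40 = 1908
h_9 = 3·1908 + 2·526 + 1·145 = 6921
h_10 = 3·6921 + 2·1908 + 1·526 = 25105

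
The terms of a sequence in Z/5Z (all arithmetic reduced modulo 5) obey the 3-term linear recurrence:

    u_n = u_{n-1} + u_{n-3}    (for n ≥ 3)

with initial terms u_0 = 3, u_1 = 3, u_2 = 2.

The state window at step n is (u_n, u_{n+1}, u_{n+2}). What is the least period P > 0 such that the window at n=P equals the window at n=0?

n=0: window = (3, 3, 2)
n=1: window = (3, 2, 0)
n=2: window = (2, 0, 3)
n=3: window = (0, 3, 0)
n=4: window = (3, 0, 0)
n=5: window = (0, 0, 3)
n=6: window = (0, 3, 3)
n=7: window = (3, 3, 3)
n=8: window = (3, 3, 1)
n=9: window = (3, 1, 4)
n=10: window = (1, 4, 2)
n=11: window = (4, 2, 3)
n=12: window = (2, 3, 2)
n=13: window = (3, 2, 4)
n=14: window = (2, 4, 2)
n=15: window = (4, 2, 4)
n=16: window = (2, 4, 3)
n=17: window = (4, 3, 0)
n=18: window = (3, 0, 4)
n=19: window = (0, 4, 2)
n=20: window = (4, 2, 2)
n=21: window = (2, 2, 1)
n=22: window = (2, 1, 3)
n=23: window = (1, 3, 0)
n=24: window = (3, 0, 1)
n=25: window = (0, 1, 4)
n=26: window = (1, 4, 4)
n=27: window = (4, 4, 0)
n=28: window = (4, 0, 4)
n=29: window = (0, 4, 3)
n=30: window = (4, 3, 3)
n=31: window = (3, 3, 2)
window at n=31 equals window at n=0 → period = 31

31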